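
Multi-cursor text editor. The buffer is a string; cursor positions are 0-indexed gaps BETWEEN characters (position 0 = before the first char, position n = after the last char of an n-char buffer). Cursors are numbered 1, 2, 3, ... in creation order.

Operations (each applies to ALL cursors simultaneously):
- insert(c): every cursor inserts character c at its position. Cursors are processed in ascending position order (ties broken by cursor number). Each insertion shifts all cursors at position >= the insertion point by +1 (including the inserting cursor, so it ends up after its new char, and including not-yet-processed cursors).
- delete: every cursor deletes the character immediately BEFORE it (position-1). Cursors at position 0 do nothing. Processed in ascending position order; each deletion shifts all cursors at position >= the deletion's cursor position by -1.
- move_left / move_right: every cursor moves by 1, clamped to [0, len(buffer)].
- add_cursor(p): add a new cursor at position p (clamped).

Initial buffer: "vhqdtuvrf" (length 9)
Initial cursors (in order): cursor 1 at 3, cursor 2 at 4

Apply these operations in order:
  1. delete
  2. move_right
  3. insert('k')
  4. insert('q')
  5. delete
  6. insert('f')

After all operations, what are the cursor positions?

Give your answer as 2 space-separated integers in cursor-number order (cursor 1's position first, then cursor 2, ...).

After op 1 (delete): buffer="vhtuvrf" (len 7), cursors c1@2 c2@2, authorship .......
After op 2 (move_right): buffer="vhtuvrf" (len 7), cursors c1@3 c2@3, authorship .......
After op 3 (insert('k')): buffer="vhtkkuvrf" (len 9), cursors c1@5 c2@5, authorship ...12....
After op 4 (insert('q')): buffer="vhtkkqquvrf" (len 11), cursors c1@7 c2@7, authorship ...1212....
After op 5 (delete): buffer="vhtkkuvrf" (len 9), cursors c1@5 c2@5, authorship ...12....
After op 6 (insert('f')): buffer="vhtkkffuvrf" (len 11), cursors c1@7 c2@7, authorship ...1212....

Answer: 7 7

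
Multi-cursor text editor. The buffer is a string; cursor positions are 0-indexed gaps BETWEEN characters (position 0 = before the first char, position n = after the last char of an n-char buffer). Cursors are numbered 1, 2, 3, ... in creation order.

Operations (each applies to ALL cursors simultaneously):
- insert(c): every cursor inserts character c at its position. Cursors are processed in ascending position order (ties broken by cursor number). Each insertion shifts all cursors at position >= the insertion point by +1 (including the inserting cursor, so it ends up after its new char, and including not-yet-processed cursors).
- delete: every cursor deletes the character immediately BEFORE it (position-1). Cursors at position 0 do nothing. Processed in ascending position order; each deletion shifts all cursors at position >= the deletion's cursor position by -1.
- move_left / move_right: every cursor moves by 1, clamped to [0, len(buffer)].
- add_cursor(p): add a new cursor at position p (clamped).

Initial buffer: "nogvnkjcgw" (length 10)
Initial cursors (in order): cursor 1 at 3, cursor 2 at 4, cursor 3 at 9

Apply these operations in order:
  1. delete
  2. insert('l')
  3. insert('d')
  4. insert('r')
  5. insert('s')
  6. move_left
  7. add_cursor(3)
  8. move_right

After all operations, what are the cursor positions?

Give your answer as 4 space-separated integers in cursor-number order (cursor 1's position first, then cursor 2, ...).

After op 1 (delete): buffer="nonkjcw" (len 7), cursors c1@2 c2@2 c3@6, authorship .......
After op 2 (insert('l')): buffer="nollnkjclw" (len 10), cursors c1@4 c2@4 c3@9, authorship ..12....3.
After op 3 (insert('d')): buffer="nollddnkjcldw" (len 13), cursors c1@6 c2@6 c3@12, authorship ..1212....33.
After op 4 (insert('r')): buffer="nollddrrnkjcldrw" (len 16), cursors c1@8 c2@8 c3@15, authorship ..121212....333.
After op 5 (insert('s')): buffer="nollddrrssnkjcldrsw" (len 19), cursors c1@10 c2@10 c3@18, authorship ..12121212....3333.
After op 6 (move_left): buffer="nollddrrssnkjcldrsw" (len 19), cursors c1@9 c2@9 c3@17, authorship ..12121212....3333.
After op 7 (add_cursor(3)): buffer="nollddrrssnkjcldrsw" (len 19), cursors c4@3 c1@9 c2@9 c3@17, authorship ..12121212....3333.
After op 8 (move_right): buffer="nollddrrssnkjcldrsw" (len 19), cursors c4@4 c1@10 c2@10 c3@18, authorship ..12121212....3333.

Answer: 10 10 18 4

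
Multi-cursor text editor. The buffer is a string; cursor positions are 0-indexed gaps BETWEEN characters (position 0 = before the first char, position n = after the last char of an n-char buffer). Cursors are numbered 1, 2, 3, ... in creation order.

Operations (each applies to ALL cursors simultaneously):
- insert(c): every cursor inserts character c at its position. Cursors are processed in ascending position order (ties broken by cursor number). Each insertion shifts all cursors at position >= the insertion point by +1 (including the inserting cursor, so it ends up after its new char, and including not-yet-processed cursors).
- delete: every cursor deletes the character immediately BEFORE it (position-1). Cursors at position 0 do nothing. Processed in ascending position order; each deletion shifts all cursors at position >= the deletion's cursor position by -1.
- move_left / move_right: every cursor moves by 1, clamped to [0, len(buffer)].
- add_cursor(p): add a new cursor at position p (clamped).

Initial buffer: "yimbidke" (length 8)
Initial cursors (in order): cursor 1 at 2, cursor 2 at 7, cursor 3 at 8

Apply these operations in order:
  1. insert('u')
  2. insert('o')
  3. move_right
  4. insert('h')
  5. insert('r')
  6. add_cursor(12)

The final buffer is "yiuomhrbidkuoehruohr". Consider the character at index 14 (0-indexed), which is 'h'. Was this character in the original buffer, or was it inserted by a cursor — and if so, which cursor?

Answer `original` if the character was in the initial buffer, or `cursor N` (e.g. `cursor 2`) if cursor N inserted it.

Answer: cursor 2

Derivation:
After op 1 (insert('u')): buffer="yiumbidkueu" (len 11), cursors c1@3 c2@9 c3@11, authorship ..1.....2.3
After op 2 (insert('o')): buffer="yiuombidkuoeuo" (len 14), cursors c1@4 c2@11 c3@14, authorship ..11.....22.33
After op 3 (move_right): buffer="yiuombidkuoeuo" (len 14), cursors c1@5 c2@12 c3@14, authorship ..11.....22.33
After op 4 (insert('h')): buffer="yiuomhbidkuoehuoh" (len 17), cursors c1@6 c2@14 c3@17, authorship ..11.1....22.2333
After op 5 (insert('r')): buffer="yiuomhrbidkuoehruohr" (len 20), cursors c1@7 c2@16 c3@20, authorship ..11.11....22.223333
After op 6 (add_cursor(12)): buffer="yiuomhrbidkuoehruohr" (len 20), cursors c1@7 c4@12 c2@16 c3@20, authorship ..11.11....22.223333
Authorship (.=original, N=cursor N): . . 1 1 . 1 1 . . . . 2 2 . 2 2 3 3 3 3
Index 14: author = 2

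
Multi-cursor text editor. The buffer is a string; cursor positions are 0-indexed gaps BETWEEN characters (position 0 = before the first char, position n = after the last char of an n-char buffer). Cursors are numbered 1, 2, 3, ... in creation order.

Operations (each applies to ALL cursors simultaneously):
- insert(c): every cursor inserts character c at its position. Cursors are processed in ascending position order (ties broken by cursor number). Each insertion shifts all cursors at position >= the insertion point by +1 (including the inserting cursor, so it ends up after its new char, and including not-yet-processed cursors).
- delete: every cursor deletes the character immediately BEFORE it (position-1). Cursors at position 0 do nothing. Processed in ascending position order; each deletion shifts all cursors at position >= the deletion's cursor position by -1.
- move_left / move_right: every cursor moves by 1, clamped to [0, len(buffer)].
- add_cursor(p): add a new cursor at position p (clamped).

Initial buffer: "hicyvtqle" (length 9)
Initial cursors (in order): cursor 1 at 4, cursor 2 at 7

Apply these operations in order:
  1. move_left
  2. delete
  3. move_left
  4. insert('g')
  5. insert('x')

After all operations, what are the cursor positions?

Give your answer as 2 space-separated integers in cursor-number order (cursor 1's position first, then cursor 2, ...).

After op 1 (move_left): buffer="hicyvtqle" (len 9), cursors c1@3 c2@6, authorship .........
After op 2 (delete): buffer="hiyvqle" (len 7), cursors c1@2 c2@4, authorship .......
After op 3 (move_left): buffer="hiyvqle" (len 7), cursors c1@1 c2@3, authorship .......
After op 4 (insert('g')): buffer="hgiygvqle" (len 9), cursors c1@2 c2@5, authorship .1..2....
After op 5 (insert('x')): buffer="hgxiygxvqle" (len 11), cursors c1@3 c2@7, authorship .11..22....

Answer: 3 7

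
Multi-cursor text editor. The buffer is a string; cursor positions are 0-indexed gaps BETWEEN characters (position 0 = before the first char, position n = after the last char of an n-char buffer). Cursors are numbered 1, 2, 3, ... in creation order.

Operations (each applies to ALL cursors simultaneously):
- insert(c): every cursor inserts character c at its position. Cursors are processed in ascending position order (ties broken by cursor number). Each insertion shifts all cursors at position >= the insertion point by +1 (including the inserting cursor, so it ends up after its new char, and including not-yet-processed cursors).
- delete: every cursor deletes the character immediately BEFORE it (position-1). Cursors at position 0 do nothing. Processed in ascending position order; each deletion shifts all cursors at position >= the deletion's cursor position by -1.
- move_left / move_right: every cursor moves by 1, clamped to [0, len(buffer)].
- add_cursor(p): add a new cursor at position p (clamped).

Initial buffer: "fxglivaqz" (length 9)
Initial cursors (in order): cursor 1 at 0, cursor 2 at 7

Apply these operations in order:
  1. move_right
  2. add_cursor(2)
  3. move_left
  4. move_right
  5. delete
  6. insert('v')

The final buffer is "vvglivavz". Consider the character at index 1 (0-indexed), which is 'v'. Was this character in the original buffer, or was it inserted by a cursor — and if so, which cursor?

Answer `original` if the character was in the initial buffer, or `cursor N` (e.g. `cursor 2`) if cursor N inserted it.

After op 1 (move_right): buffer="fxglivaqz" (len 9), cursors c1@1 c2@8, authorship .........
After op 2 (add_cursor(2)): buffer="fxglivaqz" (len 9), cursors c1@1 c3@2 c2@8, authorship .........
After op 3 (move_left): buffer="fxglivaqz" (len 9), cursors c1@0 c3@1 c2@7, authorship .........
After op 4 (move_right): buffer="fxglivaqz" (len 9), cursors c1@1 c3@2 c2@8, authorship .........
After op 5 (delete): buffer="glivaz" (len 6), cursors c1@0 c3@0 c2@5, authorship ......
After op 6 (insert('v')): buffer="vvglivavz" (len 9), cursors c1@2 c3@2 c2@8, authorship 13.....2.
Authorship (.=original, N=cursor N): 1 3 . . . . . 2 .
Index 1: author = 3

Answer: cursor 3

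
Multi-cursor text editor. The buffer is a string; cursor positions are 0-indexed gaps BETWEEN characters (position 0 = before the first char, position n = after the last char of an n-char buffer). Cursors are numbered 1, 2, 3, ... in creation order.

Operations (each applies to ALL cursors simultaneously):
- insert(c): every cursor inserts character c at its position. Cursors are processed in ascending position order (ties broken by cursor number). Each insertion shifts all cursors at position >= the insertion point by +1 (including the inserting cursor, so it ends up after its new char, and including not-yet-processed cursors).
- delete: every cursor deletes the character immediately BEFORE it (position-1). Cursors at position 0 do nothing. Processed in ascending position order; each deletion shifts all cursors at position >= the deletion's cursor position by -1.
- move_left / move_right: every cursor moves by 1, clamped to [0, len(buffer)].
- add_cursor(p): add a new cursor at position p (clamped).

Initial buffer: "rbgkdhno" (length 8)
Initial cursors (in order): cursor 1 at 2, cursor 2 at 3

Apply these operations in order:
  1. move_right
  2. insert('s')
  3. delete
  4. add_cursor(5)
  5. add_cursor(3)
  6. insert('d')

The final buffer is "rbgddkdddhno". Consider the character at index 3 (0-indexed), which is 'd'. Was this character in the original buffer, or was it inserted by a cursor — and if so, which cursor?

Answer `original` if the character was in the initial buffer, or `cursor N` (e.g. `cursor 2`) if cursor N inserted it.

After op 1 (move_right): buffer="rbgkdhno" (len 8), cursors c1@3 c2@4, authorship ........
After op 2 (insert('s')): buffer="rbgsksdhno" (len 10), cursors c1@4 c2@6, authorship ...1.2....
After op 3 (delete): buffer="rbgkdhno" (len 8), cursors c1@3 c2@4, authorship ........
After op 4 (add_cursor(5)): buffer="rbgkdhno" (len 8), cursors c1@3 c2@4 c3@5, authorship ........
After op 5 (add_cursor(3)): buffer="rbgkdhno" (len 8), cursors c1@3 c4@3 c2@4 c3@5, authorship ........
After op 6 (insert('d')): buffer="rbgddkdddhno" (len 12), cursors c1@5 c4@5 c2@7 c3@9, authorship ...14.2.3...
Authorship (.=original, N=cursor N): . . . 1 4 . 2 . 3 . . .
Index 3: author = 1

Answer: cursor 1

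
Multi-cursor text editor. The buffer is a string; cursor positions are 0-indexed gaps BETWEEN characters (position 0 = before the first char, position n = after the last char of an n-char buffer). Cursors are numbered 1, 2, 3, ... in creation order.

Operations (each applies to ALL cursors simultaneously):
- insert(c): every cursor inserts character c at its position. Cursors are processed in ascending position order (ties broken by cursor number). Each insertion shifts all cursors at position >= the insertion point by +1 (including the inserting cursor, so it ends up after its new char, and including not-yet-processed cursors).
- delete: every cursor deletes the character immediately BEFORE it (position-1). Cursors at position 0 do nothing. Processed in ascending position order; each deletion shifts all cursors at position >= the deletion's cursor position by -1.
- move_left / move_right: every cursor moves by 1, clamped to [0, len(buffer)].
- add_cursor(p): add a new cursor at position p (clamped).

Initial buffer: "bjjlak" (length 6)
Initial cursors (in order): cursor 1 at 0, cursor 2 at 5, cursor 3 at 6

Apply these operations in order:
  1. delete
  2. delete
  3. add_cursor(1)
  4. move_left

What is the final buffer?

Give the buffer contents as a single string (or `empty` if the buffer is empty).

Answer: bj

Derivation:
After op 1 (delete): buffer="bjjl" (len 4), cursors c1@0 c2@4 c3@4, authorship ....
After op 2 (delete): buffer="bj" (len 2), cursors c1@0 c2@2 c3@2, authorship ..
After op 3 (add_cursor(1)): buffer="bj" (len 2), cursors c1@0 c4@1 c2@2 c3@2, authorship ..
After op 4 (move_left): buffer="bj" (len 2), cursors c1@0 c4@0 c2@1 c3@1, authorship ..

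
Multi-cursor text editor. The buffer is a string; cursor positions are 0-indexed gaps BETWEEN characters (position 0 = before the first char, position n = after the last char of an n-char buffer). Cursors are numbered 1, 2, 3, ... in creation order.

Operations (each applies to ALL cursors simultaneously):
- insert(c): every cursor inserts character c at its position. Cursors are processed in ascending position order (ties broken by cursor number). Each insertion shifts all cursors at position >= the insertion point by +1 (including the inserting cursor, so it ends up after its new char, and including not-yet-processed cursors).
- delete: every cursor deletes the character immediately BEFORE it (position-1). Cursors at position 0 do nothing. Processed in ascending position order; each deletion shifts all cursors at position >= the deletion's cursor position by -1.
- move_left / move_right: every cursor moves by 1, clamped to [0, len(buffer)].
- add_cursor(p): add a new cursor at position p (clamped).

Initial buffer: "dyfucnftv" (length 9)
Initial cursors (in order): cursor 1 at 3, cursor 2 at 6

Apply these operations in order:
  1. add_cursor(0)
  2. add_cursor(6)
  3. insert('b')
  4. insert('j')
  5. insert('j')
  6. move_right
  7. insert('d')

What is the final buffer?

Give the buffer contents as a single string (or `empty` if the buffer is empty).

After op 1 (add_cursor(0)): buffer="dyfucnftv" (len 9), cursors c3@0 c1@3 c2@6, authorship .........
After op 2 (add_cursor(6)): buffer="dyfucnftv" (len 9), cursors c3@0 c1@3 c2@6 c4@6, authorship .........
After op 3 (insert('b')): buffer="bdyfbucnbbftv" (len 13), cursors c3@1 c1@5 c2@10 c4@10, authorship 3...1...24...
After op 4 (insert('j')): buffer="bjdyfbjucnbbjjftv" (len 17), cursors c3@2 c1@7 c2@14 c4@14, authorship 33...11...2424...
After op 5 (insert('j')): buffer="bjjdyfbjjucnbbjjjjftv" (len 21), cursors c3@3 c1@9 c2@18 c4@18, authorship 333...111...242424...
After op 6 (move_right): buffer="bjjdyfbjjucnbbjjjjftv" (len 21), cursors c3@4 c1@10 c2@19 c4@19, authorship 333...111...242424...
After op 7 (insert('d')): buffer="bjjddyfbjjudcnbbjjjjfddtv" (len 25), cursors c3@5 c1@12 c2@23 c4@23, authorship 333.3..111.1..242424.24..

Answer: bjjddyfbjjudcnbbjjjjfddtv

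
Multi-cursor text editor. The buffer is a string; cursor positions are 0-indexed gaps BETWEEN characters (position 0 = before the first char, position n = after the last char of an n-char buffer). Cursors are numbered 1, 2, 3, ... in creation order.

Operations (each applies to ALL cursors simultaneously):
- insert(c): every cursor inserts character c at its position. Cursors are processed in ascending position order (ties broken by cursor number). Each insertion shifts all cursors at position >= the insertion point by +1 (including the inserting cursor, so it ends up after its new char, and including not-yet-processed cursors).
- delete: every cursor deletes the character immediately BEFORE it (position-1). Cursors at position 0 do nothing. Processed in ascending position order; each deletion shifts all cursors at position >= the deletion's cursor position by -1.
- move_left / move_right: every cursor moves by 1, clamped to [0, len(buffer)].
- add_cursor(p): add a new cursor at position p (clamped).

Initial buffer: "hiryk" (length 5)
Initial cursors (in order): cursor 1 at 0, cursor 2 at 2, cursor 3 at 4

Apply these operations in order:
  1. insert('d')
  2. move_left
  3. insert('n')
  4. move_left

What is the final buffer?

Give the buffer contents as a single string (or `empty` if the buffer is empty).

After op 1 (insert('d')): buffer="dhidrydk" (len 8), cursors c1@1 c2@4 c3@7, authorship 1..2..3.
After op 2 (move_left): buffer="dhidrydk" (len 8), cursors c1@0 c2@3 c3@6, authorship 1..2..3.
After op 3 (insert('n')): buffer="ndhindryndk" (len 11), cursors c1@1 c2@5 c3@9, authorship 11..22..33.
After op 4 (move_left): buffer="ndhindryndk" (len 11), cursors c1@0 c2@4 c3@8, authorship 11..22..33.

Answer: ndhindryndk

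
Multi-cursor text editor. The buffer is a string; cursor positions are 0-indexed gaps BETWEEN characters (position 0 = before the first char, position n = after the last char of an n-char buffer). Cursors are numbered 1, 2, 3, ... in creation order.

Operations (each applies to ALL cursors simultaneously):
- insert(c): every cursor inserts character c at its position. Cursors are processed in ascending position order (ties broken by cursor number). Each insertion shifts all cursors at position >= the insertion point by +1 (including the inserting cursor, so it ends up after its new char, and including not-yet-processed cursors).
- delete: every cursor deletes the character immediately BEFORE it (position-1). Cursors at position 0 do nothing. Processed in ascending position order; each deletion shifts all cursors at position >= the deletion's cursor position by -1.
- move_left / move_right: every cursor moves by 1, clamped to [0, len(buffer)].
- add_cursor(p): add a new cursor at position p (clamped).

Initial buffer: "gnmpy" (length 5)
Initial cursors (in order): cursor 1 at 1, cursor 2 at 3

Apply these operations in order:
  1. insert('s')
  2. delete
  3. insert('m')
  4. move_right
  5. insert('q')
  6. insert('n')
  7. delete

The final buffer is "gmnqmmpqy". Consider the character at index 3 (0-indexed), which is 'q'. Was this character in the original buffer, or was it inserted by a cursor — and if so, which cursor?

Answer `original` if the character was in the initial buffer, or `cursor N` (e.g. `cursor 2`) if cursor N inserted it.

Answer: cursor 1

Derivation:
After op 1 (insert('s')): buffer="gsnmspy" (len 7), cursors c1@2 c2@5, authorship .1..2..
After op 2 (delete): buffer="gnmpy" (len 5), cursors c1@1 c2@3, authorship .....
After op 3 (insert('m')): buffer="gmnmmpy" (len 7), cursors c1@2 c2@5, authorship .1..2..
After op 4 (move_right): buffer="gmnmmpy" (len 7), cursors c1@3 c2@6, authorship .1..2..
After op 5 (insert('q')): buffer="gmnqmmpqy" (len 9), cursors c1@4 c2@8, authorship .1.1.2.2.
After op 6 (insert('n')): buffer="gmnqnmmpqny" (len 11), cursors c1@5 c2@10, authorship .1.11.2.22.
After op 7 (delete): buffer="gmnqmmpqy" (len 9), cursors c1@4 c2@8, authorship .1.1.2.2.
Authorship (.=original, N=cursor N): . 1 . 1 . 2 . 2 .
Index 3: author = 1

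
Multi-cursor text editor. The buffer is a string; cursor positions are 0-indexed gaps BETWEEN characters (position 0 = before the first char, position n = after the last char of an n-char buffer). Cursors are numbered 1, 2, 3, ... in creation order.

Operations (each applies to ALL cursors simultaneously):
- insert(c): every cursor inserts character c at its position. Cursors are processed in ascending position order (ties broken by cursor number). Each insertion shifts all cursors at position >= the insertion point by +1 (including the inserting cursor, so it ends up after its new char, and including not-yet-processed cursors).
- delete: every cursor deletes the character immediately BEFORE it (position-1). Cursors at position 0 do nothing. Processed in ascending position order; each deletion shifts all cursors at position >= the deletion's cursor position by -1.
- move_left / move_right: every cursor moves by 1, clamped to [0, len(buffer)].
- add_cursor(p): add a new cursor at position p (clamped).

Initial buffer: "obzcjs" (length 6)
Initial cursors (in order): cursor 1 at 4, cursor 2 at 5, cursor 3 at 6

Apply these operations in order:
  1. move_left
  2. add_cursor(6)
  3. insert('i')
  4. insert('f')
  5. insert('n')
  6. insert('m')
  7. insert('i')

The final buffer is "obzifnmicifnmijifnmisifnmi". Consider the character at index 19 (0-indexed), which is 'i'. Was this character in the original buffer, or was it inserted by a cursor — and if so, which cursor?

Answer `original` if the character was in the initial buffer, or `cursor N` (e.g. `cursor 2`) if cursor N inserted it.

After op 1 (move_left): buffer="obzcjs" (len 6), cursors c1@3 c2@4 c3@5, authorship ......
After op 2 (add_cursor(6)): buffer="obzcjs" (len 6), cursors c1@3 c2@4 c3@5 c4@6, authorship ......
After op 3 (insert('i')): buffer="obzicijisi" (len 10), cursors c1@4 c2@6 c3@8 c4@10, authorship ...1.2.3.4
After op 4 (insert('f')): buffer="obzifcifjifsif" (len 14), cursors c1@5 c2@8 c3@11 c4@14, authorship ...11.22.33.44
After op 5 (insert('n')): buffer="obzifncifnjifnsifn" (len 18), cursors c1@6 c2@10 c3@14 c4@18, authorship ...111.222.333.444
After op 6 (insert('m')): buffer="obzifnmcifnmjifnmsifnm" (len 22), cursors c1@7 c2@12 c3@17 c4@22, authorship ...1111.2222.3333.4444
After op 7 (insert('i')): buffer="obzifnmicifnmijifnmisifnmi" (len 26), cursors c1@8 c2@14 c3@20 c4@26, authorship ...11111.22222.33333.44444
Authorship (.=original, N=cursor N): . . . 1 1 1 1 1 . 2 2 2 2 2 . 3 3 3 3 3 . 4 4 4 4 4
Index 19: author = 3

Answer: cursor 3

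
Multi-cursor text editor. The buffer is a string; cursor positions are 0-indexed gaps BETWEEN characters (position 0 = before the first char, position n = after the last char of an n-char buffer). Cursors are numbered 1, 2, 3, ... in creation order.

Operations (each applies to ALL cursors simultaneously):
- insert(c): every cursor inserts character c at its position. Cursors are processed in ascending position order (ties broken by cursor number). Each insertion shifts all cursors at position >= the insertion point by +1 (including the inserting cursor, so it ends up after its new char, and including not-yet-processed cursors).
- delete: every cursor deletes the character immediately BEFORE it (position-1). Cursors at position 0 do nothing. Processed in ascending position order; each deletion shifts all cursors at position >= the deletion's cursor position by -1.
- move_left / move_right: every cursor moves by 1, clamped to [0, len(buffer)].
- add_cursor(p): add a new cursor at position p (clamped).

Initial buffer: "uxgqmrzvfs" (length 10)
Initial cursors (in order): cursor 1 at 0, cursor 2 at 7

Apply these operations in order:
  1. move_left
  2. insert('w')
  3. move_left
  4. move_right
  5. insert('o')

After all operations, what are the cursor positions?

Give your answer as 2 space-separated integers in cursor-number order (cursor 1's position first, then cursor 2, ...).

Answer: 2 10

Derivation:
After op 1 (move_left): buffer="uxgqmrzvfs" (len 10), cursors c1@0 c2@6, authorship ..........
After op 2 (insert('w')): buffer="wuxgqmrwzvfs" (len 12), cursors c1@1 c2@8, authorship 1......2....
After op 3 (move_left): buffer="wuxgqmrwzvfs" (len 12), cursors c1@0 c2@7, authorship 1......2....
After op 4 (move_right): buffer="wuxgqmrwzvfs" (len 12), cursors c1@1 c2@8, authorship 1......2....
After op 5 (insert('o')): buffer="wouxgqmrwozvfs" (len 14), cursors c1@2 c2@10, authorship 11......22....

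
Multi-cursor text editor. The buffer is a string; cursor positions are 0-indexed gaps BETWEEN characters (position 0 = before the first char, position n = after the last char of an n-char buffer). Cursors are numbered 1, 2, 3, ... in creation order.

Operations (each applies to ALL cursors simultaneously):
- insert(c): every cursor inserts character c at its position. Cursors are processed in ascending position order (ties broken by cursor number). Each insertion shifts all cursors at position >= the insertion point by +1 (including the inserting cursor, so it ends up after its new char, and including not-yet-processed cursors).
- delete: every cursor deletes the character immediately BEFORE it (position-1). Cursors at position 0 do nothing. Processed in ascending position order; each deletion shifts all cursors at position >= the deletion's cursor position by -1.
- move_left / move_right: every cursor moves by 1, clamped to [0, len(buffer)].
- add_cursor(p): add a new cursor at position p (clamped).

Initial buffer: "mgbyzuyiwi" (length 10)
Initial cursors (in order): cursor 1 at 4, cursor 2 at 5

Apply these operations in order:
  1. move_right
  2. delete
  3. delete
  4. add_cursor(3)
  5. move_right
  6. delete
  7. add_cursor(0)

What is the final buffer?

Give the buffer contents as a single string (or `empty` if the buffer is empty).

Answer: mwi

Derivation:
After op 1 (move_right): buffer="mgbyzuyiwi" (len 10), cursors c1@5 c2@6, authorship ..........
After op 2 (delete): buffer="mgbyyiwi" (len 8), cursors c1@4 c2@4, authorship ........
After op 3 (delete): buffer="mgyiwi" (len 6), cursors c1@2 c2@2, authorship ......
After op 4 (add_cursor(3)): buffer="mgyiwi" (len 6), cursors c1@2 c2@2 c3@3, authorship ......
After op 5 (move_right): buffer="mgyiwi" (len 6), cursors c1@3 c2@3 c3@4, authorship ......
After op 6 (delete): buffer="mwi" (len 3), cursors c1@1 c2@1 c3@1, authorship ...
After op 7 (add_cursor(0)): buffer="mwi" (len 3), cursors c4@0 c1@1 c2@1 c3@1, authorship ...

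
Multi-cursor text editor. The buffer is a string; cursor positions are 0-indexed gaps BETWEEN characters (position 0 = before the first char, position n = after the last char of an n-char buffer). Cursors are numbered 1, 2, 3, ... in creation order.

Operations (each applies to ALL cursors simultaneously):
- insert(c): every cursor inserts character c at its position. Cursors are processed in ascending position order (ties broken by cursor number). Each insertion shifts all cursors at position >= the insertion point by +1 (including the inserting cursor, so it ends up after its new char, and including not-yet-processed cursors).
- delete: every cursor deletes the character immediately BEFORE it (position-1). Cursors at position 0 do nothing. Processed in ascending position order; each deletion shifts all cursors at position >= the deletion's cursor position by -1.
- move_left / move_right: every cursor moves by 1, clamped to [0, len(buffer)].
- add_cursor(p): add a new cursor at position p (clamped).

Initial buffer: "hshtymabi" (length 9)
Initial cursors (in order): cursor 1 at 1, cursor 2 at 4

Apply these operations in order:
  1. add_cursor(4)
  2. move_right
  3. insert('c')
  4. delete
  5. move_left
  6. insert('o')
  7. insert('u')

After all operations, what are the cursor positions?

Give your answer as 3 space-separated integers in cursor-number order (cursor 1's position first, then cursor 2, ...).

After op 1 (add_cursor(4)): buffer="hshtymabi" (len 9), cursors c1@1 c2@4 c3@4, authorship .........
After op 2 (move_right): buffer="hshtymabi" (len 9), cursors c1@2 c2@5 c3@5, authorship .........
After op 3 (insert('c')): buffer="hschtyccmabi" (len 12), cursors c1@3 c2@8 c3@8, authorship ..1...23....
After op 4 (delete): buffer="hshtymabi" (len 9), cursors c1@2 c2@5 c3@5, authorship .........
After op 5 (move_left): buffer="hshtymabi" (len 9), cursors c1@1 c2@4 c3@4, authorship .........
After op 6 (insert('o')): buffer="hoshtooymabi" (len 12), cursors c1@2 c2@7 c3@7, authorship .1...23.....
After op 7 (insert('u')): buffer="houshtoouuymabi" (len 15), cursors c1@3 c2@10 c3@10, authorship .11...2323.....

Answer: 3 10 10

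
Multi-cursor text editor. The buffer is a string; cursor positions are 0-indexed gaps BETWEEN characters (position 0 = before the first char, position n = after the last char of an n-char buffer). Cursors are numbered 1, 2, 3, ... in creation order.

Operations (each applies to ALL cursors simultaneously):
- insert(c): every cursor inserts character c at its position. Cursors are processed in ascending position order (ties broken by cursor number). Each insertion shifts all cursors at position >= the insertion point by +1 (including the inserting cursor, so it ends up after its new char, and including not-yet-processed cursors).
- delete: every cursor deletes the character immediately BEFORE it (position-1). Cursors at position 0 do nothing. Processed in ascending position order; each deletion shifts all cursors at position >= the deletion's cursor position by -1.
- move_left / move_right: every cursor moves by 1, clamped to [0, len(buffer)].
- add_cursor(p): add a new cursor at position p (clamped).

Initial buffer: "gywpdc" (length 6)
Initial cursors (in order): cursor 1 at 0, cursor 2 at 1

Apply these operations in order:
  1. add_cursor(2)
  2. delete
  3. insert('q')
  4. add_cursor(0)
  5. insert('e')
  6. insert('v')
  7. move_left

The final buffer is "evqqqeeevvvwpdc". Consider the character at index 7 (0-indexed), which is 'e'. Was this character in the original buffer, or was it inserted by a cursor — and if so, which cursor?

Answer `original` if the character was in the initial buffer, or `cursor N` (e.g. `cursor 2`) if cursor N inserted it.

Answer: cursor 3

Derivation:
After op 1 (add_cursor(2)): buffer="gywpdc" (len 6), cursors c1@0 c2@1 c3@2, authorship ......
After op 2 (delete): buffer="wpdc" (len 4), cursors c1@0 c2@0 c3@0, authorship ....
After op 3 (insert('q')): buffer="qqqwpdc" (len 7), cursors c1@3 c2@3 c3@3, authorship 123....
After op 4 (add_cursor(0)): buffer="qqqwpdc" (len 7), cursors c4@0 c1@3 c2@3 c3@3, authorship 123....
After op 5 (insert('e')): buffer="eqqqeeewpdc" (len 11), cursors c4@1 c1@7 c2@7 c3@7, authorship 4123123....
After op 6 (insert('v')): buffer="evqqqeeevvvwpdc" (len 15), cursors c4@2 c1@11 c2@11 c3@11, authorship 44123123123....
After op 7 (move_left): buffer="evqqqeeevvvwpdc" (len 15), cursors c4@1 c1@10 c2@10 c3@10, authorship 44123123123....
Authorship (.=original, N=cursor N): 4 4 1 2 3 1 2 3 1 2 3 . . . .
Index 7: author = 3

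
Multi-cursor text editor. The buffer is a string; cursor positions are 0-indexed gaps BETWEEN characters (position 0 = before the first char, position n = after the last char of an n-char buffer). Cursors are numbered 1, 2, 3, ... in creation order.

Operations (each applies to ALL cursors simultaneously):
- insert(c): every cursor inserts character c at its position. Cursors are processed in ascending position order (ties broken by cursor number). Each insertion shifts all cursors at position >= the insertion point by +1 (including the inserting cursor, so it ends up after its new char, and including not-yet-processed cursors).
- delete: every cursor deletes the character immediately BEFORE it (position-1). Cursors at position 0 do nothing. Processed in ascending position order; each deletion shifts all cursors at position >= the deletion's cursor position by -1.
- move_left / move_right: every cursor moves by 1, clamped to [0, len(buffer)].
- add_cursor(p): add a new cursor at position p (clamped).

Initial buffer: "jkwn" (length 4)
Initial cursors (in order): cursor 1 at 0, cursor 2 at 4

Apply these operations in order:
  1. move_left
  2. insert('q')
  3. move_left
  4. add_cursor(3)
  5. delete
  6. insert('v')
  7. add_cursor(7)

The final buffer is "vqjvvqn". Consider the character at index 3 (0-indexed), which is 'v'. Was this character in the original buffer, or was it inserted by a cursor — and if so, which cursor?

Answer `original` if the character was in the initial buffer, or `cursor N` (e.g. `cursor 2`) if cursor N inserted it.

After op 1 (move_left): buffer="jkwn" (len 4), cursors c1@0 c2@3, authorship ....
After op 2 (insert('q')): buffer="qjkwqn" (len 6), cursors c1@1 c2@5, authorship 1...2.
After op 3 (move_left): buffer="qjkwqn" (len 6), cursors c1@0 c2@4, authorship 1...2.
After op 4 (add_cursor(3)): buffer="qjkwqn" (len 6), cursors c1@0 c3@3 c2@4, authorship 1...2.
After op 5 (delete): buffer="qjqn" (len 4), cursors c1@0 c2@2 c3@2, authorship 1.2.
After op 6 (insert('v')): buffer="vqjvvqn" (len 7), cursors c1@1 c2@5 c3@5, authorship 11.232.
After op 7 (add_cursor(7)): buffer="vqjvvqn" (len 7), cursors c1@1 c2@5 c3@5 c4@7, authorship 11.232.
Authorship (.=original, N=cursor N): 1 1 . 2 3 2 .
Index 3: author = 2

Answer: cursor 2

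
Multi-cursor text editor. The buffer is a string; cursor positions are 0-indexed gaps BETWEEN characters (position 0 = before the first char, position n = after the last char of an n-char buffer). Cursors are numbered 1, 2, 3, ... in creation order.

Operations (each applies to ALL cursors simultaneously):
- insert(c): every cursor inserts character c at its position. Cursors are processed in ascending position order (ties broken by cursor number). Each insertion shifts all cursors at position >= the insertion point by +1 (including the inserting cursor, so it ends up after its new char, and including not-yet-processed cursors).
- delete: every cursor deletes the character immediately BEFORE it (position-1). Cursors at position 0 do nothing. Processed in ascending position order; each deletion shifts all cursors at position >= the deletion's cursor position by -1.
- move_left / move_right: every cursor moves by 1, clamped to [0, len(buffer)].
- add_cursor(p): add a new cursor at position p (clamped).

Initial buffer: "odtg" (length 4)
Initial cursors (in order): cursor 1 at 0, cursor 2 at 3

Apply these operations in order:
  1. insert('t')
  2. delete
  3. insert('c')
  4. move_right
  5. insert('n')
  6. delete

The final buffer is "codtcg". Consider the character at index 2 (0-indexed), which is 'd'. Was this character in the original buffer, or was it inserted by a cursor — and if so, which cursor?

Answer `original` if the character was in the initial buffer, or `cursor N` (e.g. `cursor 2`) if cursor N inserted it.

After op 1 (insert('t')): buffer="todttg" (len 6), cursors c1@1 c2@5, authorship 1...2.
After op 2 (delete): buffer="odtg" (len 4), cursors c1@0 c2@3, authorship ....
After op 3 (insert('c')): buffer="codtcg" (len 6), cursors c1@1 c2@5, authorship 1...2.
After op 4 (move_right): buffer="codtcg" (len 6), cursors c1@2 c2@6, authorship 1...2.
After op 5 (insert('n')): buffer="condtcgn" (len 8), cursors c1@3 c2@8, authorship 1.1..2.2
After op 6 (delete): buffer="codtcg" (len 6), cursors c1@2 c2@6, authorship 1...2.
Authorship (.=original, N=cursor N): 1 . . . 2 .
Index 2: author = original

Answer: original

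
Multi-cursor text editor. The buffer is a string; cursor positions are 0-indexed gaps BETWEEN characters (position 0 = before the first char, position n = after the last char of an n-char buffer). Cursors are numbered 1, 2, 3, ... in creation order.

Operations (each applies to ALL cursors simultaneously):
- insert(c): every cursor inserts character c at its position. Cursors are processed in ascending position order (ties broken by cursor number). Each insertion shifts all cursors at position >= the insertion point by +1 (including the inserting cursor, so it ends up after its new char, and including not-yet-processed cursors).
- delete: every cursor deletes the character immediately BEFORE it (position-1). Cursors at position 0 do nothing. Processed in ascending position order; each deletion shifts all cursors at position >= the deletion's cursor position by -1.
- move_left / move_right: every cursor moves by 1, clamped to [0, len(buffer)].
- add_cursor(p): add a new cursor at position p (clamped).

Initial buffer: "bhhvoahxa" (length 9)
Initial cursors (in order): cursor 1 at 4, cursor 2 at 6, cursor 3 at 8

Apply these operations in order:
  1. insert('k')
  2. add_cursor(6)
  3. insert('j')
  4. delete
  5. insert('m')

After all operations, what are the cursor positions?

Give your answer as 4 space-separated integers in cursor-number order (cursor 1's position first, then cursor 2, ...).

After op 1 (insert('k')): buffer="bhhvkoakhxka" (len 12), cursors c1@5 c2@8 c3@11, authorship ....1..2..3.
After op 2 (add_cursor(6)): buffer="bhhvkoakhxka" (len 12), cursors c1@5 c4@6 c2@8 c3@11, authorship ....1..2..3.
After op 3 (insert('j')): buffer="bhhvkjojakjhxkja" (len 16), cursors c1@6 c4@8 c2@11 c3@15, authorship ....11.4.22..33.
After op 4 (delete): buffer="bhhvkoakhxka" (len 12), cursors c1@5 c4@6 c2@8 c3@11, authorship ....1..2..3.
After op 5 (insert('m')): buffer="bhhvkmomakmhxkma" (len 16), cursors c1@6 c4@8 c2@11 c3@15, authorship ....11.4.22..33.

Answer: 6 11 15 8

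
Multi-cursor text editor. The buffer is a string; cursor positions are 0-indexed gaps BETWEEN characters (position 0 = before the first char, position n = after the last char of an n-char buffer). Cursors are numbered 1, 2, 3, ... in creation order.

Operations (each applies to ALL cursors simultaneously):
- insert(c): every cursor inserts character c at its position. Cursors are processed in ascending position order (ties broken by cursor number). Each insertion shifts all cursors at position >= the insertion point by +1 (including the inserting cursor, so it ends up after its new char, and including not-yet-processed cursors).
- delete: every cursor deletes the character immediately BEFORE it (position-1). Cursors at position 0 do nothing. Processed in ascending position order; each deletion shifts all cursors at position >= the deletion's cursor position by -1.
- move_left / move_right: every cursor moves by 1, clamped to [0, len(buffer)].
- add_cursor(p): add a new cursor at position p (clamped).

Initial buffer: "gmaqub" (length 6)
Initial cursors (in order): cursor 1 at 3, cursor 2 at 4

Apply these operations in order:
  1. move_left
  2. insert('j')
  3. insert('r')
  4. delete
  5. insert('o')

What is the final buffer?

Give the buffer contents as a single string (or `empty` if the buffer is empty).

After op 1 (move_left): buffer="gmaqub" (len 6), cursors c1@2 c2@3, authorship ......
After op 2 (insert('j')): buffer="gmjajqub" (len 8), cursors c1@3 c2@5, authorship ..1.2...
After op 3 (insert('r')): buffer="gmjrajrqub" (len 10), cursors c1@4 c2@7, authorship ..11.22...
After op 4 (delete): buffer="gmjajqub" (len 8), cursors c1@3 c2@5, authorship ..1.2...
After op 5 (insert('o')): buffer="gmjoajoqub" (len 10), cursors c1@4 c2@7, authorship ..11.22...

Answer: gmjoajoqub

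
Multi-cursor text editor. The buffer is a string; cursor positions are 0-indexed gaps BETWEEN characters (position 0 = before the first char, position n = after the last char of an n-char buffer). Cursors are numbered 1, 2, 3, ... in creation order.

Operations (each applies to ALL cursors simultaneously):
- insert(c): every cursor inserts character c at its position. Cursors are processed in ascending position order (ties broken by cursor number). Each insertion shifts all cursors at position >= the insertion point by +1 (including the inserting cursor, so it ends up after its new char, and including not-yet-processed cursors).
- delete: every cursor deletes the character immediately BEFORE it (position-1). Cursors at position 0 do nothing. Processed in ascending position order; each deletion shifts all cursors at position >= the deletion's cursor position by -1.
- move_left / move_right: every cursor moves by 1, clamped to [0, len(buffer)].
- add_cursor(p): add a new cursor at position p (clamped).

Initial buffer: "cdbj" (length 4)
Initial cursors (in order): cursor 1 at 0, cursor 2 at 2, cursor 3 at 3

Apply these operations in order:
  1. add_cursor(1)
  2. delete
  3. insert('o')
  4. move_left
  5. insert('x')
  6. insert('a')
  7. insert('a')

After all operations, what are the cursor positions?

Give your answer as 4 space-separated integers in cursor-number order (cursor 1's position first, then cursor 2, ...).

After op 1 (add_cursor(1)): buffer="cdbj" (len 4), cursors c1@0 c4@1 c2@2 c3@3, authorship ....
After op 2 (delete): buffer="j" (len 1), cursors c1@0 c2@0 c3@0 c4@0, authorship .
After op 3 (insert('o')): buffer="ooooj" (len 5), cursors c1@4 c2@4 c3@4 c4@4, authorship 1234.
After op 4 (move_left): buffer="ooooj" (len 5), cursors c1@3 c2@3 c3@3 c4@3, authorship 1234.
After op 5 (insert('x')): buffer="oooxxxxoj" (len 9), cursors c1@7 c2@7 c3@7 c4@7, authorship 12312344.
After op 6 (insert('a')): buffer="oooxxxxaaaaoj" (len 13), cursors c1@11 c2@11 c3@11 c4@11, authorship 123123412344.
After op 7 (insert('a')): buffer="oooxxxxaaaaaaaaoj" (len 17), cursors c1@15 c2@15 c3@15 c4@15, authorship 1231234123412344.

Answer: 15 15 15 15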